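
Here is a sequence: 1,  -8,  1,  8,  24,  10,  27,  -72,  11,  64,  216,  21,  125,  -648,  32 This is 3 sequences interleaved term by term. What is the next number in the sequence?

Split by position mod 3: positions 1, 4, 7, … form one track, and each other residue class forms its own.
Track A: 1, 8, 27, 64, 125 (perfect cubes starting at 1³).
Track B: -8, 24, -72, 216, -648 (multiplying by -3 each time).
Track C: 1, 10, 11, 21, 32 (Fibonacci-style (each term is the sum of the two before it)).
Term 16 comes from track A (its 6th entry): 216.

216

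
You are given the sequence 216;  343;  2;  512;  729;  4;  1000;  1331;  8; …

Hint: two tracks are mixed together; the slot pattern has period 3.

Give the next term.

1728

Positions follow the repeating pattern AAB; grouping by letter gives 2 tracks.
Stream A is 216, 343, 512, 729, 1000, 1331, which is the cubes 6³, 7³, 8³, ….
Stream B is 2, 4, 8, which is successive powers of 2.
Position 10 falls in stream A as its term 7, giving 1728.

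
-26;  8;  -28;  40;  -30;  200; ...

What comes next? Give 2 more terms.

Taking every 2nd term gives 2 separate tracks.
Stream A: -26, -28, -30 (linear: a_n = -24 − 2·n).
Stream B: 8, 40, 200 (geometric, ×5 each step).
Term 7 comes from stream A (its 4th entry): -32.
Position 8 → stream B, term 4 = 1000.

-32, 1000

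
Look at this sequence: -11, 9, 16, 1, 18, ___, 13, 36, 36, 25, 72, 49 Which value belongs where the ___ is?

25

Split by position mod 3: positions 1, 4, 7, … form one track, and each other residue class forms its own.
Subsequence A = -11, 1, 13, 25: linear: a_n = -23 + 12·n.
Subsequence B = 9, 18, 36, 72: geometric with ratio 2.
Subsequence C = 16, ?, 36, 49: consecutive squares n² from n = 4.
The gap is subsequence C's term 2; the rule gives 25.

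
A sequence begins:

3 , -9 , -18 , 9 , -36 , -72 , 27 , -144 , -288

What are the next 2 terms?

81, -576

Positions follow the repeating pattern ABB; grouping by letter gives 2 tracks.
Stream A = 3, 9, 27: successive powers of 3.
Stream B = -9, -18, -36, -72, -144, -288: multiplying by 2 each time.
Position 10 → stream A, term 4 = 81.
Position 11 → stream B, term 7 = -576.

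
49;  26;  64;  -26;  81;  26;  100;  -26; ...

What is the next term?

Odd-indexed and even-indexed terms follow separate rules.
Subsequence A = 49, 64, 81, 100: perfect squares starting at 7².
Subsequence B = 26, -26, 26, -26: oscillating between 26 and -26.
Position 9 → subsequence A, term 5 = 121.

121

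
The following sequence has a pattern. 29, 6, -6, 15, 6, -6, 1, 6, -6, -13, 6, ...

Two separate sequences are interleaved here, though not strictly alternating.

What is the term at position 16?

Reading positions in blocks of 3 reveals the pattern ABB — 2 tracks woven together.
Stream A is 29, 15, 1, -13, which is arithmetic, step −14.
Stream B is 6, -6, 6, -6, 6, -6, 6, which is the oscillation 6·(−1)^(n+1).
The 16th slot belongs to stream A; its 6th term is -41.

-41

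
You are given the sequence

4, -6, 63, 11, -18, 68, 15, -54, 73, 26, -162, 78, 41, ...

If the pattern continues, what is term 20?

The terms cycle through 3 interleaved subsequences.
Track A is 4, 11, 15, 26, 41, which is Fibonacci-style (each term is the sum of the two before it).
Track B is -6, -18, -54, -162, which is geometric, ×3 each step.
Track C is 63, 68, 73, 78, which is adding 5 each time.
The 20th slot belongs to track B; its 7th term is -4374.

-4374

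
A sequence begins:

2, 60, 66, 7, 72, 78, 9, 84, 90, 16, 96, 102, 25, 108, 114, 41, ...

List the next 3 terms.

Positions follow the repeating pattern ABB; grouping by letter gives 2 tracks.
Track A: 2, 7, 9, 16, 25, 41 — Fibonacci-style (each term is the sum of the two before it).
Track B: 60, 66, 72, 78, 84, 90, 96, 102, 108, 114 — linear: a_n = 54 + 6·n.
Position 17 → track B, term 11 = 120.
The 18th slot belongs to track B; its 12th term is 126.
The 19th slot belongs to track A; its 7th term is 66.

120, 126, 66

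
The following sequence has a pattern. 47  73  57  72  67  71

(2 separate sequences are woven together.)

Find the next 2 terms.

Taking every 2nd term gives 2 separate tracks.
Subsequence A: 47, 57, 67. Adding 10 each time.
Subsequence B: 73, 72, 71. Arithmetic, step −1.
The 7th slot belongs to subsequence A; its 4th term is 77.
Position 8 → subsequence B, term 4 = 70.

77, 70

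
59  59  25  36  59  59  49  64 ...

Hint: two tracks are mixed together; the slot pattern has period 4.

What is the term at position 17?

59

Positions follow the repeating pattern AABB; grouping by letter gives 2 tracks.
Subsequence A: 59, 59, 59, 59. Constant 59.
Subsequence B: 25, 36, 49, 64. Consecutive squares n² from n = 5.
Position 17 falls in subsequence A as its term 9, giving 59.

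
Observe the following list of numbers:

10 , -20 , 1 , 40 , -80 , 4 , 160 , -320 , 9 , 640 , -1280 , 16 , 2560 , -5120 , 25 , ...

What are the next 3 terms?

10240, -20480, 36

Reading positions in blocks of 3 reveals the pattern AAB — 2 tracks woven together.
Subsequence A: 10, -20, 40, -80, 160, -320, 640, -1280, 2560, -5120. Multiplying by -2 each time.
Subsequence B: 1, 4, 9, 16, 25. Perfect squares starting at 1².
Position 16 falls in subsequence A as its term 11, giving 10240.
The 17th slot belongs to subsequence A; its 12th term is -20480.
Term 18 comes from subsequence B (its 6th entry): 36.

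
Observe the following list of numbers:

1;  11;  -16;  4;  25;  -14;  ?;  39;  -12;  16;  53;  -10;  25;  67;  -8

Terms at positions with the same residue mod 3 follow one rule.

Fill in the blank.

9

Split by position mod 3 into 3 tracks.
Track A: 1, 4, ?, 16, 25 — the squares 1², 2², 3², ….
Track B: 11, 25, 39, 53, 67 — arithmetic, step +14.
Track C: -16, -14, -12, -10, -8 — arithmetic with common difference +2.
The gap is track A's term 3; the rule gives 9.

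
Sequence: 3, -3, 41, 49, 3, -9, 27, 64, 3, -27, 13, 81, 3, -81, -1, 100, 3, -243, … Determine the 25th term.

Split by position mod 4 into 4 tracks.
Subsequence A: 3, 3, 3, 3, 3. Always 3.
Subsequence B: -3, -9, -27, -81, -243. A geometric progression (common ratio 3).
Subsequence C: 41, 27, 13, -1. Subtracting 14 each time.
Subsequence D: 49, 64, 81, 100. Consecutive squares n² from n = 7.
Term 25 comes from subsequence A (its 7th entry): 3.

3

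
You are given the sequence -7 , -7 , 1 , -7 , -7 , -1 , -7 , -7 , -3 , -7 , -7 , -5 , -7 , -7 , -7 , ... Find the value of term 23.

-7

Positions follow the repeating pattern AAB; grouping by letter gives 2 tracks.
Track A = -7, -7, -7, -7, -7, -7, -7, -7, -7, -7: the constant sequence -7.
Track B = 1, -1, -3, -5, -7: linear: a_n = 3 − 2·n.
Position 23 falls in track A as its term 16, giving -7.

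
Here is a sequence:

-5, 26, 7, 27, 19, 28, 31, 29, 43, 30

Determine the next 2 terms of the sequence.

Split by position mod 2 into 2 tracks.
Track A: -5, 7, 19, 31, 43. Linear: a_n = -17 + 12·n.
Track B: 26, 27, 28, 29, 30. Arithmetic with common difference +1.
Position 11 → track A, term 6 = 55.
Position 12 → track B, term 6 = 31.

55, 31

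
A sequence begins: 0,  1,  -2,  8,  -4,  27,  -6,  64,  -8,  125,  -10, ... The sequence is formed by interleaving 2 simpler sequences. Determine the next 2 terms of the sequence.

Positions 1, 3, 5, … form one subsequence and positions 2, 4, 6, … form another.
Subsequence A = 0, -2, -4, -6, -8, -10: subtracting 2 each time.
Subsequence B = 1, 8, 27, 64, 125: consecutive cubes n³ from n = 1.
Position 12 → subsequence B, term 6 = 216.
Term 13 comes from subsequence A (its 7th entry): -12.

216, -12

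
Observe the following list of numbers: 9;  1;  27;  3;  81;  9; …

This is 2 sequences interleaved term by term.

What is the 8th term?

Odd-indexed and even-indexed terms follow separate rules.
Subsequence A: 9, 27, 81 — a geometric progression (common ratio 3).
Subsequence B: 1, 3, 9 — powers 3^0, 3^1, 3^2, ….
Position 8 falls in subsequence B as its term 4, giving 27.

27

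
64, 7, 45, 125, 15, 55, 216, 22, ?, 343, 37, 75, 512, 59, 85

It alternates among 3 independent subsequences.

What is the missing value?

65

Taking every 3rd term gives 3 separate tracks.
Subsequence A: 64, 125, 216, 343, 512. Perfect cubes starting at 4³.
Subsequence B: 7, 15, 22, 37, 59. Each term equals the sum of the previous two.
Subsequence C: 45, 55, ?, 75, 85. Adding 10 each time.
Subsequence C's pattern makes the blank 65.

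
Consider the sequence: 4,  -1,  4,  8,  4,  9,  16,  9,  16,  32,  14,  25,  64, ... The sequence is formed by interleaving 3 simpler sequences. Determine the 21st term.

Split by position mod 3: positions 1, 4, 7, … form one track, and each other residue class forms its own.
Subsequence A: 4, 8, 16, 32, 64 (successive powers of 2).
Subsequence B: -1, 4, 9, 14 (linear: a_n = -6 + 5·n).
Subsequence C: 4, 9, 16, 25 (consecutive squares n² from n = 2).
Term 21 comes from subsequence C (its 7th entry): 64.

64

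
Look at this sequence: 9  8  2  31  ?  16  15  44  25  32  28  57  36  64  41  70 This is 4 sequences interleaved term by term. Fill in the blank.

Read the sequence 4 terms at a time; column i is its own pattern.
Subsequence A is 9, ?, 25, 36, which is perfect squares starting at 3².
Subsequence B is 8, 16, 32, 64, which is successive powers of 2.
Subsequence C is 2, 15, 28, 41, which is arithmetic with common difference +13.
Subsequence D is 31, 44, 57, 70, which is linear: a_n = 18 + 13·n.
The gap is subsequence A's term 2; the rule gives 16.

16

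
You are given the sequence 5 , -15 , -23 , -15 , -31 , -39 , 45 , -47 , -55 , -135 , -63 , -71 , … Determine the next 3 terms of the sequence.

405, -79, -87

The slot pattern repeats as ABB (period 3), so there are 2 interleaved tracks.
Stream A: 5, -15, 45, -135 (a geometric progression (common ratio -3)).
Stream B: -15, -23, -31, -39, -47, -55, -63, -71 (subtracting 8 each time).
Term 13 comes from stream A (its 5th entry): 405.
Position 14 falls in stream B as its term 9, giving -79.
The 15th slot belongs to stream B; its 10th term is -87.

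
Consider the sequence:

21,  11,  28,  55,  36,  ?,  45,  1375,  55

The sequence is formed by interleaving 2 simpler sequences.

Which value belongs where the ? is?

Positions 1, 3, 5, … form one subsequence and positions 2, 4, 6, … form another.
Stream A: 21, 28, 36, 45, 55 (triangular numbers starting at T_6).
Stream B: 11, 55, ?, 1375 (geometric with ratio 5).
So the missing entry in stream B is 275.

275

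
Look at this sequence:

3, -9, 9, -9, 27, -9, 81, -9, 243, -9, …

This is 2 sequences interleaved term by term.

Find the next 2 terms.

Split by position mod 2 into 2 tracks.
Subsequence A: 3, 9, 27, 81, 243 (geometric, ×3 each step).
Subsequence B: -9, -9, -9, -9, -9 (always -9).
Position 11 → subsequence A, term 6 = 729.
Term 12 comes from subsequence B (its 6th entry): -9.

729, -9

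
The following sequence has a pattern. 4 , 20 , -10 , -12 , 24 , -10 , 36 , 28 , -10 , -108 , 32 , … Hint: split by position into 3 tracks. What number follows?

-10

Read the sequence 3 terms at a time; column i is its own pattern.
Track A is 4, -12, 36, -108, which is a geometric progression (common ratio -3).
Track B is 20, 24, 28, 32, which is arithmetic with common difference +4.
Track C is -10, -10, -10, which is always -10.
Term 12 comes from track C (its 4th entry): -10.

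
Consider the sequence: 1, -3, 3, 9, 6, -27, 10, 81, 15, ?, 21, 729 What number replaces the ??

Taking every 2nd term gives 2 separate tracks.
Subsequence A: 1, 3, 6, 10, 15, 21 — the triangular numbers T_1, T_2, ….
Subsequence B: -3, 9, -27, 81, ?, 729 — multiplying by -3 each time.
So the missing entry in subsequence B is -243.

-243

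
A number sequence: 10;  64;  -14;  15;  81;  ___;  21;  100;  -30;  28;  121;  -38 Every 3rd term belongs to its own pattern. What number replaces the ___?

-22

The terms cycle through 3 interleaved subsequences.
Track A: 10, 15, 21, 28 (the triangular numbers T_4, T_5, …).
Track B: 64, 81, 100, 121 (the squares 8², 9², 10², …).
Track C: -14, ?, -30, -38 (arithmetic, step −8).
Filling track C at index 2 by its rule yields -22.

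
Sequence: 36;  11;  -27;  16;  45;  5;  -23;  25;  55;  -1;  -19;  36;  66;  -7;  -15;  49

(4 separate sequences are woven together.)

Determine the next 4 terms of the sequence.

The terms cycle through 4 interleaved subsequences.
Track A is 36, 45, 55, 66, which is the triangular numbers T_8, T_9, ….
Track B is 11, 5, -1, -7, which is arithmetic with common difference −6.
Track C is -27, -23, -19, -15, which is linear: a_n = -31 + 4·n.
Track D is 16, 25, 36, 49, which is consecutive squares n² from n = 4.
The 17th slot belongs to track A; its 5th term is 78.
The 18th slot belongs to track B; its 5th term is -13.
Position 19 → track C, term 5 = -11.
Term 20 comes from track D (its 5th entry): 64.

78, -13, -11, 64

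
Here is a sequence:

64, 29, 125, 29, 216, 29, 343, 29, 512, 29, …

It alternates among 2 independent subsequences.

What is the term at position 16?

Taking every 2nd term gives 2 separate tracks.
Track A is 64, 125, 216, 343, 512, which is perfect cubes starting at 4³.
Track B is 29, 29, 29, 29, 29, which is the constant sequence 29.
Term 16 comes from track B (its 8th entry): 29.

29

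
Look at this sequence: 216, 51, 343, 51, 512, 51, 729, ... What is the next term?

51

Split by position mod 2 into 2 tracks.
Subsequence A: 216, 343, 512, 729. Consecutive cubes n³ from n = 6.
Subsequence B: 51, 51, 51. Constant 51.
Position 8 falls in subsequence B as its term 4, giving 51.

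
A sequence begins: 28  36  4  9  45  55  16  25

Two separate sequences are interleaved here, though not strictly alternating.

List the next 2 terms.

The slot pattern repeats as AABB (period 4), so there are 2 interleaved tracks.
Stream A: 28, 36, 45, 55 (the triangular numbers T_7, T_8, …).
Stream B: 4, 9, 16, 25 (perfect squares starting at 2²).
Position 9 falls in stream A as its term 5, giving 66.
The 10th slot belongs to stream A; its 6th term is 78.

66, 78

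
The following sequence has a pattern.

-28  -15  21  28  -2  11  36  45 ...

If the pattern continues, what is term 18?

Reading positions in blocks of 4 reveals the pattern AABB — 2 tracks woven together.
Subsequence A = -28, -15, -2, 11: linear: a_n = -41 + 13·n.
Subsequence B = 21, 28, 36, 45: triangular numbers n(n+1)/2 for n = 6, 7, ….
Position 18 falls in subsequence A as its term 10, giving 89.

89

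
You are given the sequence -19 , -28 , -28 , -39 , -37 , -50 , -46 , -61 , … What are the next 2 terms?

-55, -72

The terms cycle through 2 interleaved subsequences.
Track A = -19, -28, -37, -46: linear: a_n = -10 − 9·n.
Track B = -28, -39, -50, -61: arithmetic with common difference −11.
The 9th slot belongs to track A; its 5th term is -55.
Position 10 → track B, term 5 = -72.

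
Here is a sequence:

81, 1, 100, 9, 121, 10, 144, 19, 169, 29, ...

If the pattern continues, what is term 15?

The terms cycle through 2 interleaved subsequences.
Track A: 81, 100, 121, 144, 169 (consecutive squares n² from n = 9).
Track B: 1, 9, 10, 19, 29 (each term equals the sum of the previous two).
Position 15 falls in track A as its term 8, giving 256.

256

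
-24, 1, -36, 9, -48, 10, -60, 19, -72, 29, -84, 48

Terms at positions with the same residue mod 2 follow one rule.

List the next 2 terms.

The terms cycle through 2 interleaved subsequences.
Stream A = -24, -36, -48, -60, -72, -84: arithmetic, step −12.
Stream B = 1, 9, 10, 19, 29, 48: each term equals the sum of the previous two.
Position 13 falls in stream A as its term 7, giving -96.
Position 14 falls in stream B as its term 7, giving 77.

-96, 77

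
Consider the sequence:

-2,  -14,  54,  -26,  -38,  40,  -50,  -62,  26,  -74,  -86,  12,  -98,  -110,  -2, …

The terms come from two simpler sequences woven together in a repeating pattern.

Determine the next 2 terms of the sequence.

Positions follow the repeating pattern AAB; grouping by letter gives 2 tracks.
Track A is -2, -14, -26, -38, -50, -62, -74, -86, -98, -110, which is linear: a_n = 10 − 12·n.
Track B is 54, 40, 26, 12, -2, which is linear: a_n = 68 − 14·n.
Position 16 falls in track A as its term 11, giving -122.
The 17th slot belongs to track A; its 12th term is -134.

-122, -134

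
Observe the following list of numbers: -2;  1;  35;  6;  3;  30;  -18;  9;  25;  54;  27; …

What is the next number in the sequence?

Taking every 3rd term gives 3 separate tracks.
Track A: -2, 6, -18, 54 (multiplying by -3 each time).
Track B: 1, 3, 9, 27 (powers 3^0, 3^1, 3^2, …).
Track C: 35, 30, 25 (arithmetic, step −5).
Position 12 → track C, term 4 = 20.

20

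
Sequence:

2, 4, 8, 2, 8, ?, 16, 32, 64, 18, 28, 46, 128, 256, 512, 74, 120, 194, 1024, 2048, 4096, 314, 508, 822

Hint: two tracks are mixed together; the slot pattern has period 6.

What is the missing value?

10

Reading positions in blocks of 6 reveals the pattern AAABBB — 2 tracks woven together.
Stream A: 2, 4, 8, 16, 32, 64, 128, 256, 512, 1024, 2048, 4096 (successive powers of 2).
Stream B: 2, 8, ?, 18, 28, 46, 74, 120, 194, 314, 508, 822 (Fibonacci-style (each term is the sum of the two before it)).
The gap is stream B's term 3; the rule gives 10.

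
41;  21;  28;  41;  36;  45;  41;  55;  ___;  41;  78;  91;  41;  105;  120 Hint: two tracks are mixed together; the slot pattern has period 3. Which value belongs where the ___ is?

Reading positions in blocks of 3 reveals the pattern ABB — 2 tracks woven together.
Track A: 41, 41, 41, 41, 41 — always 41.
Track B: 21, 28, 36, 45, 55, ?, 78, 91, 105, 120 — the triangular numbers T_6, T_7, ….
The gap is track B's term 6; the rule gives 66.

66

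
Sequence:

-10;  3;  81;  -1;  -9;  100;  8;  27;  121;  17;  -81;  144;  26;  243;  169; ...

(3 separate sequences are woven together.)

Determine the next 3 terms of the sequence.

35, -729, 196

The terms cycle through 3 interleaved subsequences.
Track A: -10, -1, 8, 17, 26 (arithmetic, step +9).
Track B: 3, -9, 27, -81, 243 (a geometric progression (common ratio -3)).
Track C: 81, 100, 121, 144, 169 (consecutive squares n² from n = 9).
Position 16 falls in track A as its term 6, giving 35.
Position 17 → track B, term 6 = -729.
Position 18 falls in track C as its term 6, giving 196.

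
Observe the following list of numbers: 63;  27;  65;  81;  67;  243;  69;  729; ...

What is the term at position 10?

2187

Split by position mod 2 into 2 tracks.
Track A is 63, 65, 67, 69, which is arithmetic, step +2.
Track B is 27, 81, 243, 729, which is successive powers of 3.
The 10th slot belongs to track B; its 5th term is 2187.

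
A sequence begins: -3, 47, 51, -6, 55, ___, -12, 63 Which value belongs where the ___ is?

59

Reading positions in blocks of 3 reveals the pattern ABB — 2 tracks woven together.
Track A: -3, -6, -12 (geometric, ×2 each step).
Track B: 47, 51, 55, ?, 63 (linear: a_n = 43 + 4·n).
So the missing entry in track B is 59.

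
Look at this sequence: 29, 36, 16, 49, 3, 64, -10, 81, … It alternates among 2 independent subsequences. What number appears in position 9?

-23

Split by position mod 2 into 2 tracks.
Track A = 29, 16, 3, -10: linear: a_n = 42 − 13·n.
Track B = 36, 49, 64, 81: perfect squares starting at 6².
Position 9 → track A, term 5 = -23.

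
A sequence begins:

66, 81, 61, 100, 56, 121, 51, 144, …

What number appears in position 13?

36

The terms cycle through 2 interleaved subsequences.
Subsequence A: 66, 61, 56, 51. Arithmetic with common difference −5.
Subsequence B: 81, 100, 121, 144. Consecutive squares n² from n = 9.
The 13th slot belongs to subsequence A; its 7th term is 36.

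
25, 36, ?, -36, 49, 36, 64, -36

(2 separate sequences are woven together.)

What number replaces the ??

The terms cycle through 2 interleaved subsequences.
Subsequence A: 25, ?, 49, 64 (perfect squares starting at 5²).
Subsequence B: 36, -36, 36, -36 (the oscillation 36·(−1)^(n+1)).
Subsequence A's pattern makes the blank 36.

36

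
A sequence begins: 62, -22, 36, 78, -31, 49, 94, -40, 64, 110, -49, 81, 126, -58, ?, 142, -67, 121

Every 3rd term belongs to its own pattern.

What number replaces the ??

Split by position mod 3: positions 1, 4, 7, … form one track, and each other residue class forms its own.
Track A is 62, 78, 94, 110, 126, 142, which is arithmetic with common difference +16.
Track B is -22, -31, -40, -49, -58, -67, which is arithmetic, step −9.
Track C is 36, 49, 64, 81, ?, 121, which is the squares 6², 7², 8², ….
So the missing entry in track C is 100.

100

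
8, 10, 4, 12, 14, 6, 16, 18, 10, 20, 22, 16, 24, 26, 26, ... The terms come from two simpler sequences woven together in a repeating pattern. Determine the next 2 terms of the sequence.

28, 30

The slot pattern repeats as AAB (period 3), so there are 2 interleaved tracks.
Subsequence A is 8, 10, 12, 14, 16, 18, 20, 22, 24, 26, which is arithmetic with common difference +2.
Subsequence B is 4, 6, 10, 16, 26, which is each term equals the sum of the previous two.
Position 16 falls in subsequence A as its term 11, giving 28.
Term 17 comes from subsequence A (its 12th entry): 30.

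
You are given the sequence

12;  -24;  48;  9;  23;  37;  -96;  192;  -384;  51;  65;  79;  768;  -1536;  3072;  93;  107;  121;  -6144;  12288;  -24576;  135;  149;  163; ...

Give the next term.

Reading positions in blocks of 6 reveals the pattern AAABBB — 2 tracks woven together.
Stream A: 12, -24, 48, -96, 192, -384, 768, -1536, 3072, -6144, 12288, -24576 (geometric with ratio -2).
Stream B: 9, 23, 37, 51, 65, 79, 93, 107, 121, 135, 149, 163 (adding 14 each time).
Position 25 → stream A, term 13 = 49152.

49152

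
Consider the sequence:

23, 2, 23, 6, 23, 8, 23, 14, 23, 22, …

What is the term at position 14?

58

Taking every 2nd term gives 2 separate tracks.
Stream A: 23, 23, 23, 23, 23. The constant sequence 23.
Stream B: 2, 6, 8, 14, 22. Fibonacci-style (each term is the sum of the two before it).
Term 14 comes from stream B (its 7th entry): 58.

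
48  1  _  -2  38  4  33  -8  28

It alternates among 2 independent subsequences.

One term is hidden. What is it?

Positions 1, 3, 5, … form one subsequence and positions 2, 4, 6, … form another.
Track A is 48, ?, 38, 33, 28, which is arithmetic with common difference −5.
Track B is 1, -2, 4, -8, which is geometric with ratio -2.
Track A's pattern makes the blank 43.

43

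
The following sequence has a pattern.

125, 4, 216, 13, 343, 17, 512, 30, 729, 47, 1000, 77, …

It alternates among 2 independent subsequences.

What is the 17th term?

2197

Split by position mod 2 into 2 tracks.
Track A: 125, 216, 343, 512, 729, 1000 — consecutive cubes n³ from n = 5.
Track B: 4, 13, 17, 30, 47, 77 — a Fibonacci-like recurrence a_n = a_{n-1} + a_{n-2}.
The 17th slot belongs to track A; its 9th term is 2197.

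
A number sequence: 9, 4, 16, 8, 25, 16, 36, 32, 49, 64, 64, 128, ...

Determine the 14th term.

Positions 1, 3, 5, … form one subsequence and positions 2, 4, 6, … form another.
Subsequence A: 9, 16, 25, 36, 49, 64 — consecutive squares n² from n = 3.
Subsequence B: 4, 8, 16, 32, 64, 128 — successive powers of 2.
The 14th slot belongs to subsequence B; its 7th term is 256.

256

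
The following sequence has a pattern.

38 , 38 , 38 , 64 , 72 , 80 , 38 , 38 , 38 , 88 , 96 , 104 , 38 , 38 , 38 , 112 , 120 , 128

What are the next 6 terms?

38, 38, 38, 136, 144, 152

Positions follow the repeating pattern AAABBB; grouping by letter gives 2 tracks.
Stream A: 38, 38, 38, 38, 38, 38, 38, 38, 38 — constant 38.
Stream B: 64, 72, 80, 88, 96, 104, 112, 120, 128 — arithmetic, step +8.
Position 19 falls in stream A as its term 10, giving 38.
The 20th slot belongs to stream A; its 11th term is 38.
Position 21 falls in stream A as its term 12, giving 38.
Position 22 → stream B, term 10 = 136.
Position 23 falls in stream B as its term 11, giving 144.
Position 24 → stream B, term 12 = 152.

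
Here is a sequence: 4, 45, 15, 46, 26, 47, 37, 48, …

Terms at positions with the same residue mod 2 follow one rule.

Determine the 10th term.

49

The terms cycle through 2 interleaved subsequences.
Subsequence A: 4, 15, 26, 37. Linear: a_n = -7 + 11·n.
Subsequence B: 45, 46, 47, 48. Linear: a_n = 44 + n.
Position 10 → subsequence B, term 5 = 49.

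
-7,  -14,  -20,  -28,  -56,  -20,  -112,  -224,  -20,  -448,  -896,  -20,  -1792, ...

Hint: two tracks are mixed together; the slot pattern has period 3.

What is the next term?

Reading positions in blocks of 3 reveals the pattern AAB — 2 tracks woven together.
Track A is -7, -14, -28, -56, -112, -224, -448, -896, -1792, which is geometric, ×2 each step.
Track B is -20, -20, -20, -20, which is constant -20.
Term 14 comes from track A (its 10th entry): -3584.

-3584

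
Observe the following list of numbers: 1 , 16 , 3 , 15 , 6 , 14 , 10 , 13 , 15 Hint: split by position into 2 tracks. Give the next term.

The terms cycle through 2 interleaved subsequences.
Track A: 1, 3, 6, 10, 15 — triangular numbers starting at T_1.
Track B: 16, 15, 14, 13 — linear: a_n = 17 − n.
Term 10 comes from track B (its 5th entry): 12.

12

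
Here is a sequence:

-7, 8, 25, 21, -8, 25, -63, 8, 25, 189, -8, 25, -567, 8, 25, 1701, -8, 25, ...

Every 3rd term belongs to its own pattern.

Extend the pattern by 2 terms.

-5103, 8

Split by position mod 3 into 3 tracks.
Track A is -7, 21, -63, 189, -567, 1701, which is geometric, ×-3 each step.
Track B is 8, -8, 8, -8, 8, -8, which is the oscillation 8·(−1)^(n+1).
Track C is 25, 25, 25, 25, 25, 25, which is constant 25.
Position 19 → track A, term 7 = -5103.
Position 20 falls in track B as its term 7, giving 8.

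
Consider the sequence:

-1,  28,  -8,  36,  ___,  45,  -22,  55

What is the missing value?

Split by position mod 2 into 2 tracks.
Stream A: -1, -8, ?, -22 (linear: a_n = 6 − 7·n).
Stream B: 28, 36, 45, 55 (the triangular numbers T_7, T_8, …).
Filling stream A at index 3 by its rule yields -15.

-15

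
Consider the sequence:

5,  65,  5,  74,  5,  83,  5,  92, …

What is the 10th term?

Taking every 2nd term gives 2 separate tracks.
Track A: 5, 5, 5, 5 (always 5).
Track B: 65, 74, 83, 92 (adding 9 each time).
The 10th slot belongs to track B; its 5th term is 101.

101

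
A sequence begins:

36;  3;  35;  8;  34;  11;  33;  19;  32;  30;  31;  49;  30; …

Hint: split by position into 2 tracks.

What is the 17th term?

28

The terms cycle through 2 interleaved subsequences.
Track A: 36, 35, 34, 33, 32, 31, 30 — subtracting 1 each time.
Track B: 3, 8, 11, 19, 30, 49 — Fibonacci-style (each term is the sum of the two before it).
Position 17 falls in track A as its term 9, giving 28.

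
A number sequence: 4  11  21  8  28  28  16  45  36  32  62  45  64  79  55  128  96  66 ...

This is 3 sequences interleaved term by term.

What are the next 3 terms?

The terms cycle through 3 interleaved subsequences.
Track A = 4, 8, 16, 32, 64, 128: geometric with ratio 2.
Track B = 11, 28, 45, 62, 79, 96: arithmetic with common difference +17.
Track C = 21, 28, 36, 45, 55, 66: triangular numbers n(n+1)/2 for n = 6, 7, ….
The 19th slot belongs to track A; its 7th term is 256.
Term 20 comes from track B (its 7th entry): 113.
The 21st slot belongs to track C; its 7th term is 78.

256, 113, 78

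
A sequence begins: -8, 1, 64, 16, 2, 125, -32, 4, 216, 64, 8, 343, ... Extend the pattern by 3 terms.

Read the sequence 3 terms at a time; column i is its own pattern.
Stream A: -8, 16, -32, 64 (geometric with ratio -2).
Stream B: 1, 2, 4, 8 (powers of 2).
Stream C: 64, 125, 216, 343 (consecutive cubes n³ from n = 4).
Position 13 falls in stream A as its term 5, giving -128.
Position 14 → stream B, term 5 = 16.
Position 15 → stream C, term 5 = 512.

-128, 16, 512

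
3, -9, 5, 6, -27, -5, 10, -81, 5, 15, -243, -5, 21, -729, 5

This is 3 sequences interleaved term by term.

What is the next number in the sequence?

28

Taking every 3rd term gives 3 separate tracks.
Subsequence A: 3, 6, 10, 15, 21. Triangular numbers n(n+1)/2 for n = 2, 3, ….
Subsequence B: -9, -27, -81, -243, -729. Geometric with ratio 3.
Subsequence C: 5, -5, 5, -5, 5. Oscillating between 5 and -5.
Term 16 comes from subsequence A (its 6th entry): 28.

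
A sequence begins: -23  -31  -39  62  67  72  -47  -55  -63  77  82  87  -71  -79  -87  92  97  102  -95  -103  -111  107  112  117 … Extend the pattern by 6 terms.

-119, -127, -135, 122, 127, 132

Reading positions in blocks of 6 reveals the pattern AAABBB — 2 tracks woven together.
Track A: -23, -31, -39, -47, -55, -63, -71, -79, -87, -95, -103, -111 (arithmetic, step −8).
Track B: 62, 67, 72, 77, 82, 87, 92, 97, 102, 107, 112, 117 (linear: a_n = 57 + 5·n).
Position 25 falls in track A as its term 13, giving -119.
Position 26 falls in track A as its term 14, giving -127.
Term 27 comes from track A (its 15th entry): -135.
Position 28 → track B, term 13 = 122.
Position 29 → track B, term 14 = 127.
The 30th slot belongs to track B; its 15th term is 132.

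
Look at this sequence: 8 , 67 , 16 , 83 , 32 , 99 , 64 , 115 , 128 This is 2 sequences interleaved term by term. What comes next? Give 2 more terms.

131, 256

The terms cycle through 2 interleaved subsequences.
Track A: 8, 16, 32, 64, 128. Successive powers of 2.
Track B: 67, 83, 99, 115. Linear: a_n = 51 + 16·n.
Position 10 → track B, term 5 = 131.
Position 11 falls in track A as its term 6, giving 256.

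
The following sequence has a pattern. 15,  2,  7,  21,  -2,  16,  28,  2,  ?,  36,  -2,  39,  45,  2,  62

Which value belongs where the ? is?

Split by position mod 3 into 3 tracks.
Track A: 15, 21, 28, 36, 45 — triangular numbers starting at T_5.
Track B: 2, -2, 2, -2, 2 — oscillating between 2 and -2.
Track C: 7, 16, ?, 39, 62 — each term equals the sum of the previous two.
So the missing entry in track C is 23.

23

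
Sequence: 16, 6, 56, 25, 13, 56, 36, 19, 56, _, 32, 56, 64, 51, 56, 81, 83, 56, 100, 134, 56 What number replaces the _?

49

Split by position mod 3 into 3 tracks.
Subsequence A is 16, 25, 36, ?, 64, 81, 100, which is the squares 4², 5², 6², ….
Subsequence B is 6, 13, 19, 32, 51, 83, 134, which is each term equals the sum of the previous two.
Subsequence C is 56, 56, 56, 56, 56, 56, 56, which is always 56.
The gap is subsequence A's term 4; the rule gives 49.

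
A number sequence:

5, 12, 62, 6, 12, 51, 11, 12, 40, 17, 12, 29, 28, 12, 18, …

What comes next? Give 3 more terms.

45, 12, 7

Taking every 3rd term gives 3 separate tracks.
Track A: 5, 6, 11, 17, 28. A Fibonacci-like recurrence a_n = a_{n-1} + a_{n-2}.
Track B: 12, 12, 12, 12, 12. The constant sequence 12.
Track C: 62, 51, 40, 29, 18. Linear: a_n = 73 − 11·n.
The 16th slot belongs to track A; its 6th term is 45.
Position 17 → track B, term 6 = 12.
Position 18 → track C, term 6 = 7.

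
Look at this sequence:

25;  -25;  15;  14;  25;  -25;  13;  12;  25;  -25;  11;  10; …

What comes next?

Positions follow the repeating pattern AABB; grouping by letter gives 2 tracks.
Stream A: 25, -25, 25, -25, 25, -25 — the oscillation 25·(−1)^(n+1).
Stream B: 15, 14, 13, 12, 11, 10 — arithmetic with common difference −1.
The 13th slot belongs to stream A; its 7th term is 25.

25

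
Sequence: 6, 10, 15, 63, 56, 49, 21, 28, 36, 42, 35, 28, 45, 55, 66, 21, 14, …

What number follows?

7

The slot pattern repeats as AAABBB (period 6), so there are 2 interleaved tracks.
Stream A = 6, 10, 15, 21, 28, 36, 45, 55, 66: the triangular numbers T_3, T_4, ….
Stream B = 63, 56, 49, 42, 35, 28, 21, 14: arithmetic with common difference −7.
Position 18 → stream B, term 9 = 7.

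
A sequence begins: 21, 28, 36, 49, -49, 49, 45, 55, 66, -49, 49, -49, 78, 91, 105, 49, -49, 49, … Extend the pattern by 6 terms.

120, 136, 153, -49, 49, -49

Reading positions in blocks of 6 reveals the pattern AAABBB — 2 tracks woven together.
Track A is 21, 28, 36, 45, 55, 66, 78, 91, 105, which is the triangular numbers T_6, T_7, ….
Track B is 49, -49, 49, -49, 49, -49, 49, -49, 49, which is oscillating between 49 and -49.
Term 19 comes from track A (its 10th entry): 120.
Position 20 falls in track A as its term 11, giving 136.
Term 21 comes from track A (its 12th entry): 153.
Position 22 → track B, term 10 = -49.
Position 23 falls in track B as its term 11, giving 49.
The 24th slot belongs to track B; its 12th term is -49.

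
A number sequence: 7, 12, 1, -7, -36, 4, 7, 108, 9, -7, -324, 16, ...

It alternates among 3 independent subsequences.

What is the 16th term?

The terms cycle through 3 interleaved subsequences.
Subsequence A: 7, -7, 7, -7. The oscillation 7·(−1)^(n+1).
Subsequence B: 12, -36, 108, -324. A geometric progression (common ratio -3).
Subsequence C: 1, 4, 9, 16. Perfect squares starting at 1².
The 16th slot belongs to subsequence A; its 6th term is -7.

-7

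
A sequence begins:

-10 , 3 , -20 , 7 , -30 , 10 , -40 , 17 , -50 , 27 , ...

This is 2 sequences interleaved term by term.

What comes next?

-60

Taking every 2nd term gives 2 separate tracks.
Stream A: -10, -20, -30, -40, -50 (subtracting 10 each time).
Stream B: 3, 7, 10, 17, 27 (each term equals the sum of the previous two).
The 11th slot belongs to stream A; its 6th term is -60.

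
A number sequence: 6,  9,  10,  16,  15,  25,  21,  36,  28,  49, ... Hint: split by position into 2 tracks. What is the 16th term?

100

The terms cycle through 2 interleaved subsequences.
Track A is 6, 10, 15, 21, 28, which is triangular numbers n(n+1)/2 for n = 3, 4, ….
Track B is 9, 16, 25, 36, 49, which is the squares 3², 4², 5², ….
Position 16 falls in track B as its term 8, giving 100.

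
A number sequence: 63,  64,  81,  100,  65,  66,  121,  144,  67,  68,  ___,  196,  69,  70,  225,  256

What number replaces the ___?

169

The slot pattern repeats as AABB (period 4), so there are 2 interleaved tracks.
Subsequence A: 63, 64, 65, 66, 67, 68, 69, 70 — adding 1 each time.
Subsequence B: 81, 100, 121, 144, ?, 196, 225, 256 — perfect squares starting at 9².
So the missing entry in subsequence B is 169.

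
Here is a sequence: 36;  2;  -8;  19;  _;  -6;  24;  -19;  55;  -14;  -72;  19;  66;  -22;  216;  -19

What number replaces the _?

45

Taking every 4th term gives 4 separate tracks.
Track A is 36, ?, 55, 66, which is triangular numbers starting at T_8.
Track B is 2, -6, -14, -22, which is arithmetic, step −8.
Track C is -8, 24, -72, 216, which is geometric with ratio -3.
Track D is 19, -19, 19, -19, which is the oscillation 19·(−1)^(n+1).
Filling track A at index 2 by its rule yields 45.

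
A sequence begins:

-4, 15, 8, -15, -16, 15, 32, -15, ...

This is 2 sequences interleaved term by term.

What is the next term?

The terms cycle through 2 interleaved subsequences.
Track A: -4, 8, -16, 32 — multiplying by -2 each time.
Track B: 15, -15, 15, -15 — the oscillation 15·(−1)^(n+1).
Position 9 falls in track A as its term 5, giving -64.

-64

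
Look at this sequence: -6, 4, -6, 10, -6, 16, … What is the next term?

-6

Odd-indexed and even-indexed terms follow separate rules.
Track A: -6, -6, -6 — constant -6.
Track B: 4, 10, 16 — linear: a_n = -2 + 6·n.
Term 7 comes from track A (its 4th entry): -6.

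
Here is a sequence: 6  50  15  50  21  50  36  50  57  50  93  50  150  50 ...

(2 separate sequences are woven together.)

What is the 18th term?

50

Split by position mod 2 into 2 tracks.
Track A is 6, 15, 21, 36, 57, 93, 150, which is Fibonacci-style (each term is the sum of the two before it).
Track B is 50, 50, 50, 50, 50, 50, 50, which is the constant sequence 50.
Term 18 comes from track B (its 9th entry): 50.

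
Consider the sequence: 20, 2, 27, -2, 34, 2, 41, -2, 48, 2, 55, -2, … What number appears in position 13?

62

The terms cycle through 2 interleaved subsequences.
Subsequence A is 20, 27, 34, 41, 48, 55, which is arithmetic with common difference +7.
Subsequence B is 2, -2, 2, -2, 2, -2, which is oscillating between 2 and -2.
Term 13 comes from subsequence A (its 7th entry): 62.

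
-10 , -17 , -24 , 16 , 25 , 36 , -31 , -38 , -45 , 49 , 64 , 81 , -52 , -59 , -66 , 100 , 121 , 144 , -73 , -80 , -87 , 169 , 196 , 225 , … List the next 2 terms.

Reading positions in blocks of 6 reveals the pattern AAABBB — 2 tracks woven together.
Stream A is -10, -17, -24, -31, -38, -45, -52, -59, -66, -73, -80, -87, which is linear: a_n = -3 − 7·n.
Stream B is 16, 25, 36, 49, 64, 81, 100, 121, 144, 169, 196, 225, which is perfect squares starting at 4².
Position 25 → stream A, term 13 = -94.
Term 26 comes from stream A (its 14th entry): -101.

-94, -101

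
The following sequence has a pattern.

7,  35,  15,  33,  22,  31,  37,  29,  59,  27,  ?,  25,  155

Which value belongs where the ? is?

96

Taking every 2nd term gives 2 separate tracks.
Track A = 7, 15, 22, 37, 59, ?, 155: Fibonacci-style (each term is the sum of the two before it).
Track B = 35, 33, 31, 29, 27, 25: subtracting 2 each time.
Filling track A at index 6 by its rule yields 96.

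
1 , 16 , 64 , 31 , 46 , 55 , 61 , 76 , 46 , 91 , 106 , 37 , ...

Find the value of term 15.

Positions follow the repeating pattern AAB; grouping by letter gives 2 tracks.
Track A = 1, 16, 31, 46, 61, 76, 91, 106: arithmetic with common difference +15.
Track B = 64, 55, 46, 37: arithmetic with common difference −9.
Term 15 comes from track B (its 5th entry): 28.

28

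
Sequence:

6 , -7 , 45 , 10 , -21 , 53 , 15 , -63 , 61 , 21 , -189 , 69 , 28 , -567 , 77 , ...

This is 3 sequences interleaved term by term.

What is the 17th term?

Taking every 3rd term gives 3 separate tracks.
Stream A: 6, 10, 15, 21, 28 (triangular numbers n(n+1)/2 for n = 3, 4, …).
Stream B: -7, -21, -63, -189, -567 (a geometric progression (common ratio 3)).
Stream C: 45, 53, 61, 69, 77 (linear: a_n = 37 + 8·n).
Position 17 falls in stream B as its term 6, giving -1701.

-1701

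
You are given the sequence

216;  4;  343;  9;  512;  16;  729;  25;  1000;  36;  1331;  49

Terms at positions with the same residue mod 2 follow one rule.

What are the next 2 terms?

1728, 64

Positions 1, 3, 5, … form one subsequence and positions 2, 4, 6, … form another.
Stream A: 216, 343, 512, 729, 1000, 1331. Perfect cubes starting at 6³.
Stream B: 4, 9, 16, 25, 36, 49. The squares 2², 3², 4², ….
Term 13 comes from stream A (its 7th entry): 1728.
Position 14 → stream B, term 7 = 64.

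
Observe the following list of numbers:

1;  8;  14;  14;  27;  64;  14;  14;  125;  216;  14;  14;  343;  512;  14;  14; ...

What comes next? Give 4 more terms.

729, 1000, 14, 14

Reading positions in blocks of 4 reveals the pattern AABB — 2 tracks woven together.
Stream A = 1, 8, 27, 64, 125, 216, 343, 512: consecutive cubes n³ from n = 1.
Stream B = 14, 14, 14, 14, 14, 14, 14, 14: constant 14.
Position 17 falls in stream A as its term 9, giving 729.
Position 18 → stream A, term 10 = 1000.
Term 19 comes from stream B (its 9th entry): 14.
Position 20 falls in stream B as its term 10, giving 14.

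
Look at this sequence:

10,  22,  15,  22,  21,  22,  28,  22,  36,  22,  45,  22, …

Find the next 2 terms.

55, 22

The terms cycle through 2 interleaved subsequences.
Track A: 10, 15, 21, 28, 36, 45 — the triangular numbers T_4, T_5, ….
Track B: 22, 22, 22, 22, 22, 22 — always 22.
Term 13 comes from track A (its 7th entry): 55.
Term 14 comes from track B (its 7th entry): 22.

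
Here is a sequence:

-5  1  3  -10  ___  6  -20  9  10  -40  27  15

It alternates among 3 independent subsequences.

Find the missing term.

3

Read the sequence 3 terms at a time; column i is its own pattern.
Subsequence A is -5, -10, -20, -40, which is a geometric progression (common ratio 2).
Subsequence B is 1, ?, 9, 27, which is powers of 3.
Subsequence C is 3, 6, 10, 15, which is triangular numbers starting at T_2.
So the missing entry in subsequence B is 3.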